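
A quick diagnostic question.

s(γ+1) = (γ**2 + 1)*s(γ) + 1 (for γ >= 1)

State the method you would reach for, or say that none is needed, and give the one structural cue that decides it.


Technique: a summation factor — with the index-dependent coefficient γ**2 + 1, dividing by the cumulative product turns the left side into a pure difference.


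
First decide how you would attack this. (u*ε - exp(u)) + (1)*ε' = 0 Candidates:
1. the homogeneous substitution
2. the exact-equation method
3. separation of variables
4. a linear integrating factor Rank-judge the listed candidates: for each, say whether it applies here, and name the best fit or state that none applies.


Verdict: a linear integrating factor — ε appears only to the first power with coefficient u — the classic integrating-factor setup.
- the homogeneous substitution — rescaling both variables together changes the slope, so no ratio substitution collapses it.
- the exact-equation method — no potential function has this form as its differential, as written.
- separation of variables — no algebra isolates the independent variable on one side and the unknown on the other.
- a linear integrating factor: applicable, and directly so.


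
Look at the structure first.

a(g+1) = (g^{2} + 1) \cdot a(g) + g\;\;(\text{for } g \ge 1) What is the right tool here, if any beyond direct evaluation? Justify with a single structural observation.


Technique: a summation factor — one-term recursion with variable weight g^{2} + 1 is solved by product normalization, not by root-finding.


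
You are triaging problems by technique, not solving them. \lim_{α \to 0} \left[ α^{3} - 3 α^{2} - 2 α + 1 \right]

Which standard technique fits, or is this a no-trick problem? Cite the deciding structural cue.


Technique: no special technique — the function is continuous at 0; evaluation is itself the limit, no machinery required.


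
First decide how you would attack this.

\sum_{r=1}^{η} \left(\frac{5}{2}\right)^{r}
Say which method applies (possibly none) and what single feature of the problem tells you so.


Diagnosis: the geometric series formula — check a ratio of consecutive terms: it is \frac{5}{2}, independent of the index, so the geometric formula closes the sum.


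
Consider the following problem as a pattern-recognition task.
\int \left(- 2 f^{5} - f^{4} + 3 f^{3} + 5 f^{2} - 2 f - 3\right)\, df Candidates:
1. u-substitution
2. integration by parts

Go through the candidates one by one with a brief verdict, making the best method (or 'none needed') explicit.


Verdict: no special technique — a term-by-term power-rule job in f; no substitution or rearrangement earns its keep here.
- u-substitution — no substitution does more than relabel what direct integration already handles.
- integration by parts: parts would only shuffle a directly integrable integrand.


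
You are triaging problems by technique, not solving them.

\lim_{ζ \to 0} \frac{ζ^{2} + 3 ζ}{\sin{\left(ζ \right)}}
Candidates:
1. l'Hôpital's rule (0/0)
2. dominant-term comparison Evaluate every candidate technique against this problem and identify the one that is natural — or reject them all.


Method: l'Hôpital's rule (0/0) — substituting 0 gives 0 over 0; differentiate top and bottom once and re-evaluate. Known elementary limits would finish this too — the rule just bypasses the case analysis.
- l'Hôpital's rule (0/0): a fit — the right tool for this form.
- dominant-term comparison: this limit is not decided by comparing polynomial growth at infinity.


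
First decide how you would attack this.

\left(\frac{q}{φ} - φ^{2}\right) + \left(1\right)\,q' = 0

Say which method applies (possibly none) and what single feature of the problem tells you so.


Verdict: a linear integrating factor — linear in the unknown with genuine forcing: multiply through by the exponential of the integrated coefficient and the left side closes into one derivative.


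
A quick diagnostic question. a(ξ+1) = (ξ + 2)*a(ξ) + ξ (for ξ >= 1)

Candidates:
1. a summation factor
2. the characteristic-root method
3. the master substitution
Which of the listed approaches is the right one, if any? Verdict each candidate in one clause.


Technique: a summation factor — one-term recursion with variable weight ξ + 2 is solved by product normalization, not by root-finding.
- a summation factor: yes, a natural case for it.
- the characteristic-root method: an index-dependent weight blocks the pure exponential ansatz.
- the master substitution — with no divided-index recursive call, reindexing by powers of a base buys nothing.


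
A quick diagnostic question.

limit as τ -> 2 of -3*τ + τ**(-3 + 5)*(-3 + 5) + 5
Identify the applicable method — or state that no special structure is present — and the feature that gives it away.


Technique: no special technique — nothing blocks direct substitution at 2: plug in and finish.


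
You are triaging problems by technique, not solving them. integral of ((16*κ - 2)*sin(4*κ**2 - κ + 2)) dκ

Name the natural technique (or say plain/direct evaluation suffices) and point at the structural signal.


Diagnosis: u-substitution — read it as f(4*κ**2 - κ + 2) times a constant multiple of d(4*κ**2 - κ + 2): one substitution, u = 4*κ**2 - κ + 2, finishes it.


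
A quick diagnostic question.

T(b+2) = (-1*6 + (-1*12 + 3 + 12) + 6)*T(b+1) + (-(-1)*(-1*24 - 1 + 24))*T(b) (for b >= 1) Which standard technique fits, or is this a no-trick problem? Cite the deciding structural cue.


Best approach: the characteristic-root method — fixed numeric weights on consecutive terms and no forcing term added: the root method in its home territory.


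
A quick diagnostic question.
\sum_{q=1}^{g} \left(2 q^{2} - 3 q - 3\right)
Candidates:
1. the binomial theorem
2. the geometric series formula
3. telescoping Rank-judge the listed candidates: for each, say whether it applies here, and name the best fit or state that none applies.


Verdict: no special technique — the sum is polynomial through and through; closed forms for each power of q finish it directly.
- the binomial theorem — the terms lack the binomial-coefficient-weighted complementary-power pattern of an expansion.
- the geometric series formula — dividing successive terms gives an index-dependent quantity, not a constant.
- telescoping — as presented, consecutive terms share no shifted copy to cancel against — no rewrite is on display to change that.


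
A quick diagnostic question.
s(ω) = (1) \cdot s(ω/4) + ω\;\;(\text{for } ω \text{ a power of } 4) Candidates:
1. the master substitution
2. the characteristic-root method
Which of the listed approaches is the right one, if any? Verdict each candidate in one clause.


Verdict: the master substitution — the argument contracts 4-fold per step: reindex ω exponentially and solve the linear recurrence in the new index.
- the master substitution: a fit — the right tool for this form.
- the characteristic-root method: a divided-index call is not the fixed-shift linear shape that characteristic roots solve.


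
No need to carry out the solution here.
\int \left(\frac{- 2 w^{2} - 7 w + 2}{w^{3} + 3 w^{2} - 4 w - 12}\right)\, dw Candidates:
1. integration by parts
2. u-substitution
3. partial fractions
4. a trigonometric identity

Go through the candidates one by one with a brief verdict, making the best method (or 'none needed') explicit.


Diagnosis: partial fractions — the bottom factors while the top stays lower-degree — split into simple fractions and integrate piece by piece.
- integration by parts: the nonconstant-polynomial-times-standard-kernel pattern (an exp, sine, cosine, or logarithm partner) is absent.
- u-substitution: no subexpression of the integrand serves as a whole-integral substitution inner — individual terms may offer their own, but none carries its derivative as a factor of the full integrand; a working change of variable would have to be constructed from outside the expression.
- partial fractions — yes — fits the structure here.
- a trigonometric identity — there is no trigonometric structure at all — the integrand carries no sine or cosine to rewrite.


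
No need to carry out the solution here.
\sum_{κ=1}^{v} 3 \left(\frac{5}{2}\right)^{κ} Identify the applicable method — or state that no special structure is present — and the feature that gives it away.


Verdict: the geometric series formula — term-over-term division gives \frac{5}{2} every time — index-free ratio, geometric sum formula applies.


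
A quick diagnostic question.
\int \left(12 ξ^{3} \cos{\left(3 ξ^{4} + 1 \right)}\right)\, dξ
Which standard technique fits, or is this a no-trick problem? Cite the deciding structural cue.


Verdict: u-substitution — structure check: outer function, inner expression 3 ξ^{4} + 1, inner derivative as a factor — the classic u = 3 ξ^{4} + 1 pattern.


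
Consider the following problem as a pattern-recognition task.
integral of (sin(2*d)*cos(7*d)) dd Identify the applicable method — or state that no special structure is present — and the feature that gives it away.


Best approach: a trigonometric identity — distinct frequencies under one product (sin(2*d)*cos(7*d)): the product-to-sum identity is the systematic route to an integrable form.


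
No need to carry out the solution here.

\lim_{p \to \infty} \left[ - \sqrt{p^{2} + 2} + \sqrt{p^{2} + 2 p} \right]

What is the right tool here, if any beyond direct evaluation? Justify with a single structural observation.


Technique: conjugate multiplication — neither \sqrt{p^{2} + 2 p} nor \sqrt{p^{2} + 2} converges alone, so rewrite their difference as a conjugate-rationalized quotient first.


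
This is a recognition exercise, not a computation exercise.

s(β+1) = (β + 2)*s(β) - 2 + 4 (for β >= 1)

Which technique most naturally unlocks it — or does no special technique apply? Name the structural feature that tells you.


Best approach: a summation factor — because the multiplier β + 2 is index-dependent, divide through by its running product and sum the resulting differences.


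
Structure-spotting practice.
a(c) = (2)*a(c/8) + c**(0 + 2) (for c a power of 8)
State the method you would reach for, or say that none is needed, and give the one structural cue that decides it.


Diagnosis: the master substitution — the argument shrinks by the factor 8, so measure the index on a logarithmic scale and the recursion becomes a shift.


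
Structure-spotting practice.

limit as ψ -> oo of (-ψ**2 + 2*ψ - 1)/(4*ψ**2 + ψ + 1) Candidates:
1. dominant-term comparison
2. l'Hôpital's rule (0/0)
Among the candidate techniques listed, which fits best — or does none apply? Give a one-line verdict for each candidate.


Technique: dominant-term comparison — divide through by the highest power of ψ; every lower-order term dies and the dominant terms decide the limit.
- dominant-term comparison — a fit — the right tool for this form.
- l'Hôpital's rule (0/0): no 0/0 form appears: written as one quotient, top and bottom both grow without bound, and the ratio is decided by their leading terms.


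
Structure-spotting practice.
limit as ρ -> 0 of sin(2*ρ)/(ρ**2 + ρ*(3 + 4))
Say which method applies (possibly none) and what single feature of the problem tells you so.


Verdict: l'Hôpital's rule (0/0) — the 0/0 form at 0 is the signature situation for l'Hôpital's rule. One could equally expand both pieces locally and compare leading terms; the rule does that in one stroke.


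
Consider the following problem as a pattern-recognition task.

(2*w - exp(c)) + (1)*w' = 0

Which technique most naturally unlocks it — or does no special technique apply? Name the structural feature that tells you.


Diagnosis: a linear integrating factor — w enters only linearly with coefficient 2; multiply by exp of the integral of 2 and the left side becomes one derivative.


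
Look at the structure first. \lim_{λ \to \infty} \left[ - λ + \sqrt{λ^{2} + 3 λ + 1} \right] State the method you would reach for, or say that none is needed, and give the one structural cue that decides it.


Best approach: conjugate multiplication — infinity minus infinity with a radical in play — multiply by the conjugate so the divergences of \sqrt{λ^{2} + 3 λ + 1} and λ annihilate.


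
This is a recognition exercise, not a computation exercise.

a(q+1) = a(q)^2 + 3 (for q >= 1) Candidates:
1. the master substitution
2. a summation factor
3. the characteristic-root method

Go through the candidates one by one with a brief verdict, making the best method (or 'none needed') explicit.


Technique: no special technique — each new value is a nonlinear function of earlier ones — scaling arguments and superposition both fail.
- the master substitution: the recursive argument is a shift of the index, not a fixed fraction of it.
- a summation factor: no summation factor applies — the rule is not linear in the sequence values.
- the characteristic-root method: the recursion is nonlinear in the sequence values, so no linear-modes ansatz applies.


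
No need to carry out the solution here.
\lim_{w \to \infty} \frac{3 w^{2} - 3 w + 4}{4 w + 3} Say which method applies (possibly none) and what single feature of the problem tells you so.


Best approach: dominant-term comparison — growth-rate triage: the leading powers of w decide the limit, everything else is noise. As a single quotient, the ∞/∞ shape would yield to repeated differentiation as well — the growth comparison gets there in one look.


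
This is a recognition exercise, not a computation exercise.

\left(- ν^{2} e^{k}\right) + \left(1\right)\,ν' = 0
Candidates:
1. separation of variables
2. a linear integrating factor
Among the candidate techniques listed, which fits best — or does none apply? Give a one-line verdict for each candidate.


Technique: separation of variables — all dependence on the two variables factors apart, the defining separable shape.
- separation of variables: yes — fits the structure here.
- a linear integrating factor — the unknown enters nonlinearly (through a power, a denominator, or a transcendental function), which the linear integrating-factor recipe cannot absorb as-is — any repair would come from a preliminary substitution, not the factor.


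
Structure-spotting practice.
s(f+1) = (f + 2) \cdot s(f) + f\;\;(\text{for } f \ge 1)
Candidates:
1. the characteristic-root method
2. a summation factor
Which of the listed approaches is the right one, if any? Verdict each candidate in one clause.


Best approach: a summation factor — normalize by the running product of f + 2: the left side becomes a difference, and differences sum.
- the characteristic-root method: an index-dependent weight blocks the pure exponential ansatz.
- a summation factor — yes, a natural case for it.


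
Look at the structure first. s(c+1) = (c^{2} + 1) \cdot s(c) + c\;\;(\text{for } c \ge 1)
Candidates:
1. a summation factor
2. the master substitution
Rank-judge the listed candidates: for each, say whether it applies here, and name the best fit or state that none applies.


Verdict: a summation factor — normalize by the running product of c^{2} + 1: the left side becomes a difference, and differences sum.
- a summation factor — yes, a natural case for it.
- the master substitution: this is shift-type recursion, outside the divide-and-conquer template.


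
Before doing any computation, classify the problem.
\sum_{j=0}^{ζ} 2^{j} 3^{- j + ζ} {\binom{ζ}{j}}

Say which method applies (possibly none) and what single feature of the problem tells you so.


Verdict: the binomial theorem — terms weighting {\binom{ζ}{j}} against matched powers of 2 and 3 reassemble into (2 + 3)^ζ by the binomial theorem.


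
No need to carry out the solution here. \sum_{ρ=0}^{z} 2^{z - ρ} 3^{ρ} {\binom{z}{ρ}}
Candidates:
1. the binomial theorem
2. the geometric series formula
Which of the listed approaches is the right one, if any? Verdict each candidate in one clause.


Technique: the binomial theorem — binomial coefficients against complementary powers of 3 and 2: recognize the binomial expansion and resum.
- the binomial theorem: applicable, and directly so.
- the geometric series formula — there is no constant term-to-term ratio.


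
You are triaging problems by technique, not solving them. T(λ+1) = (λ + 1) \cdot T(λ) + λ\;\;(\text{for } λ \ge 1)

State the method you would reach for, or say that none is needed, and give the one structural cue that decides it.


Method: a summation factor — one step of memory with a weight λ + 1 that changes as the index grows — the summation-factor construction is built for this.


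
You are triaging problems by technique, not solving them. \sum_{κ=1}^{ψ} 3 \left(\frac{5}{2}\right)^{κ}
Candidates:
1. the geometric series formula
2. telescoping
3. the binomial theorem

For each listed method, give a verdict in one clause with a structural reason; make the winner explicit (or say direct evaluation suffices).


Technique: the geometric series formula — each summand is the previous one scaled by \frac{5}{2}; that constant multiplier is itself the geometric structure.
- the geometric series formula: applies; the problem has the shape this method handles.
- telescoping — the terms as presented offer no neighboring cancellation — a telescoping rewrite may exist, but the displayed structure does not hand one over.
- the binomial theorem: the terms do not reassemble into a binomial power.


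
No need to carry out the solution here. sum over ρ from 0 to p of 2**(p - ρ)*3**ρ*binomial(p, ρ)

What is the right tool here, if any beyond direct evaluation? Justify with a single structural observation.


Technique: the binomial theorem — binomial(p, ρ) weighting matched powers of 3 and 2 is the expanded form of (3 + 2)^p — fold it back up.


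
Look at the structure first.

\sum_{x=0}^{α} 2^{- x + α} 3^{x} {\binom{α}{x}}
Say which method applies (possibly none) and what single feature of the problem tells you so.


Technique: the binomial theorem — terms weighting {\binom{α}{x}} against matched powers of 3 and 2 reassemble into (3 + 2)^α by the binomial theorem.


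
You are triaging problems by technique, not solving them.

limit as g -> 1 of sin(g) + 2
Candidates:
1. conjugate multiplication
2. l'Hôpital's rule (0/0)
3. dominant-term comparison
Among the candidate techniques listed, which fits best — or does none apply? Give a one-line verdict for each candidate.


Method: no special technique — nothing blocks direct substitution at 1: plug in and finish.
- conjugate multiplication — the conjugate move applies to radical differences, which this is not.
- l'Hôpital's rule (0/0) — substituting the point gives a finite value outright — there is no indeterminate clash to repair.
- dominant-term comparison — no ranking of term growth rates resolves the limit here.


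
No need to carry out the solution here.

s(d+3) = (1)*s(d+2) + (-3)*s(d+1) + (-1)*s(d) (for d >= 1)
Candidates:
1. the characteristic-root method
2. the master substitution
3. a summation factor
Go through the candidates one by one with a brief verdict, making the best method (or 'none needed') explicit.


Technique: the characteristic-root method — shift-invariance with fixed coefficients calls for exponential trials; the characteristic polynomial finds every r^d.
- the characteristic-root method: a fit — the right tool for this form.
- the master substitution — the recursion steps by a constant offset, so exponential reindexing is pointless.
- a summation factor — a summation factor telescopes one-step recursions; this one carries higher-order memory.


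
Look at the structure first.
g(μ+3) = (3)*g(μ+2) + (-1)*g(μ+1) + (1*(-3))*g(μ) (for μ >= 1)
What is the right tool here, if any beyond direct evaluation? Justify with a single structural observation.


Verdict: the characteristic-root method — because shifting μ leaves the equation's coefficients unchanged, exponential trials reduce it to algebra.


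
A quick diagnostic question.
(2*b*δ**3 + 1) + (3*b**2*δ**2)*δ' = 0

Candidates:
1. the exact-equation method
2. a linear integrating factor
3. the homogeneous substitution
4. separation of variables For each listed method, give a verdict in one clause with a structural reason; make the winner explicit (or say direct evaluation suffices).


Diagnosis: the exact-equation method — equality of cross partials is the green light — assemble the potential function term by term.
- the exact-equation method — yes — fits the structure here.
- a linear integrating factor: the unknown enters nonlinearly (through a power, a denominator, or a transcendental function), which the linear integrating-factor recipe cannot absorb as-is — any repair would come from a preliminary substitution, not the factor.
- the homogeneous substitution: rescaling both variables together changes the slope, so no ratio substitution collapses it.
- separation of variables — no algebra isolates the independent variable on one side and the unknown on the other.


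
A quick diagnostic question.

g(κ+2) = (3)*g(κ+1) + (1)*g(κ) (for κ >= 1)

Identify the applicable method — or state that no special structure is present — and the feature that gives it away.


Diagnosis: the characteristic-root method — because shifting κ leaves the equation's coefficients unchanged, exponential trials reduce it to algebra.


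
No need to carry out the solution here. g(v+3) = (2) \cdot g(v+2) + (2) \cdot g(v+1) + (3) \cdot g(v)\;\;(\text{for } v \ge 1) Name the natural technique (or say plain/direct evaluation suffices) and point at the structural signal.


Diagnosis: the characteristic-root method — this is the constant-coefficient homogeneous case — the whole solution in v reduces to a polynomial's roots.


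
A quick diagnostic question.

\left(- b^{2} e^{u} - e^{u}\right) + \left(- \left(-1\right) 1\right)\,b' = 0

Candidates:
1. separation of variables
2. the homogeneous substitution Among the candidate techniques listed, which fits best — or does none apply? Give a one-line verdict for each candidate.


Technique: separation of variables — all dependence on the two variables factors apart, the defining separable shape.
- separation of variables: a fit — the right tool for this form.
- the homogeneous substitution — solved for the derivative, the right side changes under joint scaling of the two variables.


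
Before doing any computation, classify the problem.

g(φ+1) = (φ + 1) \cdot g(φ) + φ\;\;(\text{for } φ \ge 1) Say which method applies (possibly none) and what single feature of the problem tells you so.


Technique: a summation factor — it is first-order linear but the coefficient φ + 1 depends on the index, so multiply through by a summation factor to telescope it.


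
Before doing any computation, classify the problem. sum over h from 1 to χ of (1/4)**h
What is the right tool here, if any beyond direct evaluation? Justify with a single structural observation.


Method: the geometric series formula — check a ratio of consecutive terms: it is 1/4, independent of the index, so the geometric formula closes the sum.


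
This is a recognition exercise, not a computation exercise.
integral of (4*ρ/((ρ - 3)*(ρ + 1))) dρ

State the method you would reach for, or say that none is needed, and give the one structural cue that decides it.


Diagnosis: partial fractions — the bottom factors while the top stays lower-degree — split into simple fractions and integrate piece by piece.


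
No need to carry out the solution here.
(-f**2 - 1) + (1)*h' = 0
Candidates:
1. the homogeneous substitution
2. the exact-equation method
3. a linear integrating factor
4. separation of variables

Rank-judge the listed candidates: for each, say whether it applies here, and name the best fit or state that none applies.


Method: no special technique — solved for the derivative, h never appears on the right — this is a direct integration in f, not a differential-equations problem at heart.
- the homogeneous substitution — rescaling both variables together changes the slope, so no ratio substitution collapses it.
- the exact-equation method — no dependence on the unknown anywhere: exactness is a label without content here.
- a linear integrating factor: the linear template holds only trivially here (the unknown is absent, so the coefficient is zero) — the method is not the natural label.
- separation of variables: any separation here is vacuous (nothing depends on the unknown); direct integration is the honest label.


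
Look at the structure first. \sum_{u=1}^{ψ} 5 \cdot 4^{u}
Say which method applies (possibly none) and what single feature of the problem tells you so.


Method: the geometric series formula — the ratio of consecutive terms is the constant 4, independent of the index — a geometric sum.


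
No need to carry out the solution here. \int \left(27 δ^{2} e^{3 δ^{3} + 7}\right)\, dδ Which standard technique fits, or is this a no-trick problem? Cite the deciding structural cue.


Verdict: u-substitution — collected, the integrand has one factor that is, up to a constant, the derivative of an inner expression the rest depends on — substitute for that inner expression.


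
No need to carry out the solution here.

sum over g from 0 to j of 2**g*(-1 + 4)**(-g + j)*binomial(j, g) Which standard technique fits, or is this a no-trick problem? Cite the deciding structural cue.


Verdict: the binomial theorem — binomial(j, g) weighting matched powers of 2 and (-1 + 4) is the expanded form of (2 + (-1 + 4))^j — fold it back up.


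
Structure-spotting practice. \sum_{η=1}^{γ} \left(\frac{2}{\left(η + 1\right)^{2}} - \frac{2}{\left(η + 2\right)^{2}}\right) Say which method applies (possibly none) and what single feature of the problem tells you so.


Technique: telescoping — consecutive terms evaluate one function at adjacent indices (\frac{2}{\left(η + 1\right)^{2}} is its current value): one term's tail is the next term's head, so the chain collapses.


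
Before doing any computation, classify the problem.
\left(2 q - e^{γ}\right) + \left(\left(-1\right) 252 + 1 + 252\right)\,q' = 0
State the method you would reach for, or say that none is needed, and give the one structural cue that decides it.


Diagnosis: a linear integrating factor — the equation is linear in q with coefficient 2; multiplying by the integrating factor exp(∫2) makes the left side a perfect derivative.


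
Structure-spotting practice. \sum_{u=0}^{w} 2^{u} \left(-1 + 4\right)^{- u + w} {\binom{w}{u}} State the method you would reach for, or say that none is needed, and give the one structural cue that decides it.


Verdict: the binomial theorem — binomial coefficients against complementary powers of 2 and (-1 + 4): recognize the binomial expansion and resum.


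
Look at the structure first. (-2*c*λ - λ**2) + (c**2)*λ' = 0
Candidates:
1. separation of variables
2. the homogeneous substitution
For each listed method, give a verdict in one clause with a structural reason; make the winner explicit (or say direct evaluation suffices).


Diagnosis: the homogeneous substitution — solved for the derivative, the right side is unchanged under scaling c and λ together — it depends only on the ratio λ/c, so substitute a single ratio variable. A Bernoulli substitution is a fair alternative on this equation directly; the homogeneous reading takes it as given.
- separation of variables — the two dependences do not factor apart.
- the homogeneous substitution: applies; the problem has the shape this method handles.


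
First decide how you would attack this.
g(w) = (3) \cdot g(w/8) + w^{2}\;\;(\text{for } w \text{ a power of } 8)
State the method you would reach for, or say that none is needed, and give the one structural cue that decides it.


Diagnosis: the master substitution — treat m = log base 8 of w as the new clock: one recursion step advances m by one while w scales by 8.


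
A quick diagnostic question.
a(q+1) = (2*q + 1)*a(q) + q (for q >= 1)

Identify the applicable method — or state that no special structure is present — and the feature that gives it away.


Verdict: a summation factor — one-term recursion with variable weight 2*q + 1 is solved by product normalization, not by root-finding.


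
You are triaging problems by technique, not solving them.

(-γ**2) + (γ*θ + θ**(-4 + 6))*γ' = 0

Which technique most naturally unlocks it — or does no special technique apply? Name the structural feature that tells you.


Technique: the homogeneous substitution — the slope's numerator and denominator share total degree; set v = γ/θ and the equation drops to separable form. Rewriting — with the variables' roles exchanged where the shape demands it — would expose a Bernoulli structure too; the homogeneous substitution simply reads the degrees directly.


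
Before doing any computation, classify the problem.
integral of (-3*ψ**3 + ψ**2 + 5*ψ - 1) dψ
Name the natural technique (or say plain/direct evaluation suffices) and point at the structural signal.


Method: no special technique — every term is a constant multiple of a power of ψ; term-wise power-rule integration needs no preliminary transformation.


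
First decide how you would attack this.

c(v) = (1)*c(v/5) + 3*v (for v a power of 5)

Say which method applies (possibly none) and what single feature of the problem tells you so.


Method: the master substitution — the argument contracts 5-fold per step: reindex v exponentially and solve the linear recurrence in the new index.


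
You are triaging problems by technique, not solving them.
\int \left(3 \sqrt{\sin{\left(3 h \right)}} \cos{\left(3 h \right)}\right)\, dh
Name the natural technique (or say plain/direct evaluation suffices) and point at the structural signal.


Verdict: u-substitution — collected, the integrand has one factor that is, up to a constant, the derivative of an inner expression the rest depends on — substitute for that inner expression.


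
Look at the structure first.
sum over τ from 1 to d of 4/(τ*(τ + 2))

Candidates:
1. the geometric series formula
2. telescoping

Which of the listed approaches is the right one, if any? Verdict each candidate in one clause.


Best approach: telescoping — after splitting 4/(τ*(τ + 2)) into partial fractions, the pieces are shifted copies of one function and cancel telescopically.
- the geometric series formula — the ratio of consecutive terms depends on the index.
- telescoping: yes, a natural case for it.


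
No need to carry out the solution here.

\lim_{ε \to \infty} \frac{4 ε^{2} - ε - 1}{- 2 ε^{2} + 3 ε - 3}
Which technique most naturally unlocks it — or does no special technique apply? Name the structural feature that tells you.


Method: dominant-term comparison — divide through by the highest power of ε; every lower-order term dies and the dominant terms decide the limit. Viewed as a single quotient this is an ∞/∞ form — an at-infinity application of l'Hôpital's rule would also resolve it; comparing leading growth reads the answer without differentiating.


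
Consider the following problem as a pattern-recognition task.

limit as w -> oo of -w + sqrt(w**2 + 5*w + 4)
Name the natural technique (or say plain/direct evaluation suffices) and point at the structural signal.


Verdict: conjugate multiplication — the ∞ − ∞ radical form is the exact trigger for the conjugate maneuver.


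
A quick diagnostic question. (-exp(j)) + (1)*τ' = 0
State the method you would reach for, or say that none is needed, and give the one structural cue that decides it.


Diagnosis: no special technique — the slope is a pure function of j; integrate both sides and be done.


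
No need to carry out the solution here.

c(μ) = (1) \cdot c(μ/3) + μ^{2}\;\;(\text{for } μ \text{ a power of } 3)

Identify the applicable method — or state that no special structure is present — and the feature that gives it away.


Best approach: the master substitution — the argument contracts 3-fold per step: reindex μ exponentially and solve the linear recurrence in the new index.


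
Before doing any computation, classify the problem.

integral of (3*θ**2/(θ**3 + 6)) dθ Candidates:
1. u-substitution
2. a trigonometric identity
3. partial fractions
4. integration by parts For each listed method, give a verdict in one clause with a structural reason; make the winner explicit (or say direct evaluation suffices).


Diagnosis: u-substitution — a chain-rule shadow: 3*θ**2 alongside a function of θ**3 + 6 means u = θ**3 + 6 unwinds the composition in one step.
- u-substitution: applicable, and directly so.
- a trigonometric identity: with no trigonometric functions present, identity rewriting has no target.
- partial fractions — proper and rational, yes, but the denominator has no factorization over the rationals to exploit.
- integration by parts: there is no nonconstant-polynomial-times-kernel split with an exp, sine, cosine (degree-1 argument), or logarithm partner.


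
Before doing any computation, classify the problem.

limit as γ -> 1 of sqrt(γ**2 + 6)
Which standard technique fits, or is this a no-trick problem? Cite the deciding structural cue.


Diagnosis: no special technique — no zero denominators, no indeterminate clash at 1 — substitute and read off the value.


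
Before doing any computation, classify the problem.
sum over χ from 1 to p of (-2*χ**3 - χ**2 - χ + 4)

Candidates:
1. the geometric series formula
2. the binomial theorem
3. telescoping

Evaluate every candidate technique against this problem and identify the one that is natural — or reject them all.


Technique: no special technique — every summand is a constant multiple of a power of χ — apply the standard power-sum identities one degree at a time.
- the geometric series formula: the term-to-term ratio changes with the index, so the geometric formula cannot close it.
- the binomial theorem — there is no pair of bases whose matched powers would reassemble into a single binomial power.
- telescoping: the summand is not presented as a shifted difference — a telescoping rewrite may exist, but the displayed structure does not offer one.


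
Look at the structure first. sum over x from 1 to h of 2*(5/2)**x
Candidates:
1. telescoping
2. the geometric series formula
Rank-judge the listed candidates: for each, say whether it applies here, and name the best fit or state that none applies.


Best approach: the geometric series formula — term-over-term division gives 5/2 every time — index-free ratio, geometric sum formula applies.
- telescoping: in the displayed form, no term reappears at a neighboring index to cancel against.
- the geometric series formula — applicable, and directly so.


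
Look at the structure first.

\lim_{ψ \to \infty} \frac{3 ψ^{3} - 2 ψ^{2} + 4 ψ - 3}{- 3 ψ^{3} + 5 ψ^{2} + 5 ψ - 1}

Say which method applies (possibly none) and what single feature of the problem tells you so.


Verdict: dominant-term comparison — at large ψ only the top-degree terms survive; compare the leading terms and the limit falls out. Viewed as a single quotient this is an ∞/∞ form — an at-infinity application of l'Hôpital's rule would also resolve it; comparing leading growth reads the answer without differentiating.


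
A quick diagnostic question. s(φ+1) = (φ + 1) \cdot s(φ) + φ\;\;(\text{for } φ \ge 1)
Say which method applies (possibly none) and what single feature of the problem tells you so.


Best approach: a summation factor — first-order linear but the coefficient φ + 1 moves with the index — divide by the cumulative product and telescope.


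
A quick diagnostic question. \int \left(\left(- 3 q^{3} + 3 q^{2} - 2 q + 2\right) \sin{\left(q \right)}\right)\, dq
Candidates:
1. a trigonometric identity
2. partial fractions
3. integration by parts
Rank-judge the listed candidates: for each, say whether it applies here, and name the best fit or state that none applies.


Method: integration by parts — - 3 q^{3} + 3 q^{2} - 2 q + 2 dies after finitely many derivatives while \sin{\left(q \right)} cycles under integration — the tabular/parts setup.
- a trigonometric identity — no even trigonometric power and no product of distinct frequencies to rewrite.
- partial fractions — the expression is not a ratio of polynomials that decomposes further.
- integration by parts — yes — fits the structure here.


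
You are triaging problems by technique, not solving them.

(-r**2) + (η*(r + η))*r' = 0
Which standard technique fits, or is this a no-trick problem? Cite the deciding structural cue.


Technique: the homogeneous substitution — the slope is degree-zero homogeneous: the ratio substitution v = r/η collapses it. A Bernoulli-style rewrite — possibly after exchanging which variable is treated as dependent — would work as well; the homogeneous substitution is the more immediate reading here.


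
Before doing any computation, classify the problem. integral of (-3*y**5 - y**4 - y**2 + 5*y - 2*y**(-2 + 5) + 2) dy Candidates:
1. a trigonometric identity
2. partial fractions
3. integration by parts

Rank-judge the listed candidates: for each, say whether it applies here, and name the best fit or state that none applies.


Diagnosis: no special technique — scan for structure and find none: constant multiples of powers of y, integrate directly.
- a trigonometric identity — there is no trigonometric structure at all — the integrand carries no sine or cosine to rewrite.
- partial fractions: the expression is not a ratio of polynomials that decomposes further.
- integration by parts — parts would only shuffle a directly integrable integrand.


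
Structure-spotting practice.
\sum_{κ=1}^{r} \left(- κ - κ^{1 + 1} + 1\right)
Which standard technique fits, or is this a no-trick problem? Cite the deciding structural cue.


Technique: no special technique — the summand is a plain polynomial in κ (expanding first if it arrives factored); standard power-sum formulas evaluate it term by term.


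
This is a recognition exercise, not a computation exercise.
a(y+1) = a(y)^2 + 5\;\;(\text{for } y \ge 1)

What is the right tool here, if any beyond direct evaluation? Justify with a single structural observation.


Method: no special technique — the recurrence is nonlinear in the sequence values; study it directly, no linear machinery applies.


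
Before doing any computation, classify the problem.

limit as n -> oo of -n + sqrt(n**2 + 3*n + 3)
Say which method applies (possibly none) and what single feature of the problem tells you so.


Method: conjugate multiplication — the ∞ − ∞ radical form is the exact trigger for the conjugate maneuver.


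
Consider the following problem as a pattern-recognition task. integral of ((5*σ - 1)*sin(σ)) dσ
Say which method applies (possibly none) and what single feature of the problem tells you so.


Best approach: integration by parts — a polynomial 5*σ - 1 against the kernel sin(σ) is the signature bounded-ladder case for integration by parts.


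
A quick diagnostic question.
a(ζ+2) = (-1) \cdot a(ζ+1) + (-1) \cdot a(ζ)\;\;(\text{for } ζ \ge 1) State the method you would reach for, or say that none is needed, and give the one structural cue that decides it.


Diagnosis: the characteristic-root method — the recurrence is linear and homogeneous with constant coefficients, so the ansatz r^ζ turns it into a polynomial equation for r.


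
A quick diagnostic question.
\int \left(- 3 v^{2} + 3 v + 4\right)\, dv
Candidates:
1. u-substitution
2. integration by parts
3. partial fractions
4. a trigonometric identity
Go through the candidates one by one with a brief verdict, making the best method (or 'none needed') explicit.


Method: no special technique — nothing composite, nothing rational, nothing trigonometric — each constant-multiple power of v integrates by the power rule alone.
- u-substitution — any workable substitution here is cosmetic — the integrand is already in directly integrable form.
- integration by parts — splitting off a factor buys nothing — the integrand integrates directly without parts.
- partial fractions — the expression is not a ratio of polynomials that decomposes further.
- a trigonometric identity — with no trigonometric functions present, identity rewriting has no target.
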